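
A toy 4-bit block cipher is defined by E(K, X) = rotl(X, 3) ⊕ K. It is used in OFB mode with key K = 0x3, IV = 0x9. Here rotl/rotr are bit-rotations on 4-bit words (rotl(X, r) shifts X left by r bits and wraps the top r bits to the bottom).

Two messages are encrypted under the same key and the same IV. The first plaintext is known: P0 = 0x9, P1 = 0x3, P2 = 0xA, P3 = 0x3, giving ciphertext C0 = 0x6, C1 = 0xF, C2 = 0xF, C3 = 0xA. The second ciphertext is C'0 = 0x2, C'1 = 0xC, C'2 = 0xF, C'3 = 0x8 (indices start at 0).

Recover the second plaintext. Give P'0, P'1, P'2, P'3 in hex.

P'0 = 0xD, P'1 = 0x0, P'2 = 0xA, P'3 = 0x1

In OFB with a reused IV, both messages share the same keystream S_i, so C_i ⊕ C'_i = P_i ⊕ P'_i and thus P'_i = P_i ⊕ C_i ⊕ C'_i.
P'0: 0x9 ⊕ 0x6 ⊕ 0x2 = 0xD.
P'1: 0x3 ⊕ 0xF ⊕ 0xC = 0x0.
P'2: 0xA ⊕ 0xF ⊕ 0xF = 0xA.
P'3: 0x3 ⊕ 0xA ⊕ 0x8 = 0x1.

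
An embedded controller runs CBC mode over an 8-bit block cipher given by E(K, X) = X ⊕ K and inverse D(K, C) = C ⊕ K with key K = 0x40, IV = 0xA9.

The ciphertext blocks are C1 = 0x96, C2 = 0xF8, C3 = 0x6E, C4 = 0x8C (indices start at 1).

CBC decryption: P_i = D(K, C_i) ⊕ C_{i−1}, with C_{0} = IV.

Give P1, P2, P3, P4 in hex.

P1 = 0x7F, P2 = 0x2E, P3 = 0xD6, P4 = 0xA2

P1: D(K, 0x96) = 0xD6; 0xD6 ⊕ 0xA9 = 0x7F.
P2: D(K, 0xF8) = 0xB8; 0xB8 ⊕ 0x96 = 0x2E.
P3: D(K, 0x6E) = 0x2E; 0x2E ⊕ 0xF8 = 0xD6.
P4: D(K, 0x8C) = 0xCC; 0xCC ⊕ 0x6E = 0xA2.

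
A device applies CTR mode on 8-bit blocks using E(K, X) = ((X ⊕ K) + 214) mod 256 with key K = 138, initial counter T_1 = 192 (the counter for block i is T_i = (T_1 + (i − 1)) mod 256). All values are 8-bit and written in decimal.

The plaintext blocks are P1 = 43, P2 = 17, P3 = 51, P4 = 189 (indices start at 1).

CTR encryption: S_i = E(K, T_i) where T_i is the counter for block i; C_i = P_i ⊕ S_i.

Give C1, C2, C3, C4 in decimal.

C1 = 11, C2 = 48, C3 = 45, C4 = 162

C1: T = 192, S = E(K, T) = 32; 43 ⊕ 32 = 11.
C2: T = 193, S = E(K, T) = 33; 17 ⊕ 33 = 48.
C3: T = 194, S = E(K, T) = 30; 51 ⊕ 30 = 45.
C4: T = 195, S = E(K, T) = 31; 189 ⊕ 31 = 162.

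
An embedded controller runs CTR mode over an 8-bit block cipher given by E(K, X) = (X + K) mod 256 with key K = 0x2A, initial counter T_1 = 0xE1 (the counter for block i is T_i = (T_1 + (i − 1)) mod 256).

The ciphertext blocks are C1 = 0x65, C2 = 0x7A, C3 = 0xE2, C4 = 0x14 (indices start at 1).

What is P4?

P4 = 0x1A

CTR decryption: S_i = E(K, T_i) where T_i is the counter for block i; P_i = C_i ⊕ S_i.
P4: T = 0xE4, S = E(K, T) = 0x0E; 0x14 ⊕ 0x0E = 0x1A.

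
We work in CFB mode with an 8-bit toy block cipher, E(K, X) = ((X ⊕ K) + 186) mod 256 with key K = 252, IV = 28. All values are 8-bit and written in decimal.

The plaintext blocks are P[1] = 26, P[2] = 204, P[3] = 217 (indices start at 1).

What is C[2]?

CFB encryption: C_i = P_i ⊕ E(K, C_{i−1}), with C_{0} = IV.
C[1]: E(K, 28) = 154; 26 ⊕ 154 = 128.
C[2]: E(K, 128) = 54; 204 ⊕ 54 = 250.

C[2] = 250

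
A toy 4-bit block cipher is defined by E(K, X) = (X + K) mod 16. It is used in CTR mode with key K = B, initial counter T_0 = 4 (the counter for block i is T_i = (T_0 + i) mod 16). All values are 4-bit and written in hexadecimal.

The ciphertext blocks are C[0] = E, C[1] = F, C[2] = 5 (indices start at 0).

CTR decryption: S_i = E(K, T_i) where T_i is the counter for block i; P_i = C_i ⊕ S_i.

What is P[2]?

P[2]: T = 6, S = E(K, T) = 1; 5 ⊕ 1 = 4.

P[2] = 4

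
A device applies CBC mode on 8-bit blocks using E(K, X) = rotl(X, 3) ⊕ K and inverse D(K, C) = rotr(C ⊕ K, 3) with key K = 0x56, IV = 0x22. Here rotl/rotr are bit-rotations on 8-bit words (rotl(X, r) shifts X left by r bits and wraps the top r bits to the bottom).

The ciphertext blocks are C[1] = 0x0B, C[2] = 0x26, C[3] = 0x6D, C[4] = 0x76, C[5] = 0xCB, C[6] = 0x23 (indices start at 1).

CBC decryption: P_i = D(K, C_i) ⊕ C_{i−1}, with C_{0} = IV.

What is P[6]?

P[6] = 0x65

P[6]: D(K, 0x23) = 0xAE; 0xAE ⊕ 0xCB = 0x65.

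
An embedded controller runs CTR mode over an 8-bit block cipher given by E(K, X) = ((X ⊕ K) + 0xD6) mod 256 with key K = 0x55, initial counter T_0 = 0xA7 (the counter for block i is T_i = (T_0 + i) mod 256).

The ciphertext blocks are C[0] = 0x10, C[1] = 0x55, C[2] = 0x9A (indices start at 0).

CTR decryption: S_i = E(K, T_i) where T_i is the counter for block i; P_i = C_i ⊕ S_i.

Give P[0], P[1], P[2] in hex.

P[0]: T = 0xA7, S = E(K, T) = 0xC8; 0x10 ⊕ 0xC8 = 0xD8.
P[1]: T = 0xA8, S = E(K, T) = 0xD3; 0x55 ⊕ 0xD3 = 0x86.
P[2]: T = 0xA9, S = E(K, T) = 0xD2; 0x9A ⊕ 0xD2 = 0x48.

P[0] = 0xD8, P[1] = 0x86, P[2] = 0x48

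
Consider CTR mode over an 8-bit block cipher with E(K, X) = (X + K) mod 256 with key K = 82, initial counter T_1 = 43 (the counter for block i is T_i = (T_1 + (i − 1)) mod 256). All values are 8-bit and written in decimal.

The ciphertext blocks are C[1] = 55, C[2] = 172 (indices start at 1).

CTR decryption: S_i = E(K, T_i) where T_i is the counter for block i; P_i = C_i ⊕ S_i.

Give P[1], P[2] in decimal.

P[1]: T = 43, S = E(K, T) = 125; 55 ⊕ 125 = 74.
P[2]: T = 44, S = E(K, T) = 126; 172 ⊕ 126 = 210.

P[1] = 74, P[2] = 210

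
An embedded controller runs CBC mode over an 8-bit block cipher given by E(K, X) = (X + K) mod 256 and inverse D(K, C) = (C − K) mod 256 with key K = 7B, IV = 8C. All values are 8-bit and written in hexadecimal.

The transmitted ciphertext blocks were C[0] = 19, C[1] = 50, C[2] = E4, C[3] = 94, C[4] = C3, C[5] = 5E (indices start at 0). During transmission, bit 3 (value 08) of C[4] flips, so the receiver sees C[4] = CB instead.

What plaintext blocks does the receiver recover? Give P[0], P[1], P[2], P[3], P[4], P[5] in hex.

P[0] = 12, P[1] = CC, P[2] = 39, P[3] = FD, P[4] = C4, P[5] = 28

CBC decryption: P_i = D(K, C_i) ⊕ C_{i−1}, with C_{−1} = IV.
Only C[4] changed, to CB. In CBC, a change in C_i garbles P_i and flips the same bit in P_{i+1}. Decrypting the received ciphertext:
P[0]: D(K, 19) = 9E; 9E ⊕ 8C = 12.
P[1]: D(K, 50) = D5; D5 ⊕ 19 = CC.
P[2]: D(K, E4) = 69; 69 ⊕ 50 = 39.
P[3]: D(K, 94) = 19; 19 ⊕ E4 = FD.
P[4]: D(K, CB) = 50; 50 ⊕ 94 = C4.
P[5]: D(K, 5E) = E3; E3 ⊕ CB = 28.
Blocks that differ from the original plaintext: P[4], P[5].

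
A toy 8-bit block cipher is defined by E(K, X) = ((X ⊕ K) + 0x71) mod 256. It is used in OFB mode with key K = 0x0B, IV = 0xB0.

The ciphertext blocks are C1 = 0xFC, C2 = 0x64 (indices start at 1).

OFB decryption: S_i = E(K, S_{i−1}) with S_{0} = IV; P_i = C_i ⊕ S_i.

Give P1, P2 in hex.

P1 = 0xD0, P2 = 0xFC

P1: S = E(K, 0xB0) = 0x2C; 0xFC ⊕ 0x2C = 0xD0.
P2: S = E(K, 0x2C) = 0x98; 0x64 ⊕ 0x98 = 0xFC.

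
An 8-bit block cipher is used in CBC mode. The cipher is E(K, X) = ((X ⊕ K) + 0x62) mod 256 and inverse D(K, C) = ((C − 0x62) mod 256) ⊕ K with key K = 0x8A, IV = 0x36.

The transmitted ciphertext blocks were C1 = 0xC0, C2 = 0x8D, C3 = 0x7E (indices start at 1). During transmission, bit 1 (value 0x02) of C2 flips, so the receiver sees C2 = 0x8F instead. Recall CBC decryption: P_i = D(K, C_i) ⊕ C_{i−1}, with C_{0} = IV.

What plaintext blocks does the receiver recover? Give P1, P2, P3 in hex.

P1 = 0xE2, P2 = 0x67, P3 = 0x19

Only C2 changed, to 0x8F. In CBC, a change in C_i garbles P_i and flips the same bit in P_{i+1}. Decrypting the received ciphertext:
P1: D(K, 0xC0) = 0xD4; 0xD4 ⊕ 0x36 = 0xE2.
P2: D(K, 0x8F) = 0xA7; 0xA7 ⊕ 0xC0 = 0x67.
P3: D(K, 0x7E) = 0x96; 0x96 ⊕ 0x8F = 0x19.
Blocks that differ from the original plaintext: P2, P3.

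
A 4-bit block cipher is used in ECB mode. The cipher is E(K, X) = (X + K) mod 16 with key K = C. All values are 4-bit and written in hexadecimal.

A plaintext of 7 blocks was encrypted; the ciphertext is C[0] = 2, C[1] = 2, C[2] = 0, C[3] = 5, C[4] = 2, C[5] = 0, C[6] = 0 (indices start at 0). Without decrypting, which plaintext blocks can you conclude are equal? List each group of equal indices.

ECB encrypts each block independently with the same key, so equal ciphertext blocks imply equal plaintext blocks.
C[0] = C[1] = C[4] = 2, so P[0] = P[1] = P[4].
C[2] = C[5] = C[6] = 0, so P[2] = P[5] = P[6].

P[0] = P[1] = P[4]; P[2] = P[5] = P[6]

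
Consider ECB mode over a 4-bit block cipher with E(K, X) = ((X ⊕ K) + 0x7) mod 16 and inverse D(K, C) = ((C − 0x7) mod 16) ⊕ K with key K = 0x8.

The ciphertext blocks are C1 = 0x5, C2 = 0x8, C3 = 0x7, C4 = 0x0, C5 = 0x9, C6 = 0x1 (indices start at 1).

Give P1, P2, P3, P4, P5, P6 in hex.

P1 = 0x6, P2 = 0x9, P3 = 0x8, P4 = 0x1, P5 = 0xA, P6 = 0x2

ECB decryption: P_i = D(K, C_i).
P1: D(K, 0x5) = 0x6.
P2: D(K, 0x8) = 0x9.
P3: D(K, 0x7) = 0x8.
P4: D(K, 0x0) = 0x1.
P5: D(K, 0x9) = 0xA.
P6: D(K, 0x1) = 0x2.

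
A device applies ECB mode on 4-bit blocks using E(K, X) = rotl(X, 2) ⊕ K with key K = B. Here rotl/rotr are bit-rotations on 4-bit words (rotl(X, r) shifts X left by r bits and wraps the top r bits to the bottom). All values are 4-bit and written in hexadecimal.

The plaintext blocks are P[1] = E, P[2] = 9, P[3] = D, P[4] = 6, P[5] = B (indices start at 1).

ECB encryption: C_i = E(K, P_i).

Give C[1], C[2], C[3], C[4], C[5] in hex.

C[1]: E(K, E) = 0.
C[2]: E(K, 9) = D.
C[3]: E(K, D) = C.
C[4]: E(K, 6) = 2.
C[5]: E(K, B) = 5.

C[1] = 0, C[2] = D, C[3] = C, C[4] = 2, C[5] = 5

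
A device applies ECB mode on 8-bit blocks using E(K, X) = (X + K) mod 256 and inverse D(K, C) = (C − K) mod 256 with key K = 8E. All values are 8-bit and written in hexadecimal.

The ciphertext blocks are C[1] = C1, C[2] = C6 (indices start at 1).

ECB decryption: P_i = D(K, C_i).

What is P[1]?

P[1] = 33

P[1]: D(K, C1) = 33.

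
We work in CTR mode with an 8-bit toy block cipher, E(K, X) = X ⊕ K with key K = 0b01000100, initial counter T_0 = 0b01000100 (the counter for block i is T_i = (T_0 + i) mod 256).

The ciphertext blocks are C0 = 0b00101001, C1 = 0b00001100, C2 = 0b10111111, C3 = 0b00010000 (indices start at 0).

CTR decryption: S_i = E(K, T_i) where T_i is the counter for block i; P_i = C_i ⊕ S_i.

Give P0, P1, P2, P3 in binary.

P0 = 0b00101001, P1 = 0b00001101, P2 = 0b10111101, P3 = 0b00010011

P0: T = 0b01000100, S = E(K, T) = 0b00000000; 0b00101001 ⊕ 0b00000000 = 0b00101001.
P1: T = 0b01000101, S = E(K, T) = 0b00000001; 0b00001100 ⊕ 0b00000001 = 0b00001101.
P2: T = 0b01000110, S = E(K, T) = 0b00000010; 0b10111111 ⊕ 0b00000010 = 0b10111101.
P3: T = 0b01000111, S = E(K, T) = 0b00000011; 0b00010000 ⊕ 0b00000011 = 0b00010011.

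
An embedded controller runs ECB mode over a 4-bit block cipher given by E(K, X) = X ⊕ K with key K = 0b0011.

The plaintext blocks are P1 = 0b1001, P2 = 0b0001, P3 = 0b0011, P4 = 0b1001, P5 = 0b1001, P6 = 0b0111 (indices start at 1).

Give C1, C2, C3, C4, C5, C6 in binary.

ECB encryption: C_i = E(K, P_i).
C1: E(K, 0b1001) = 0b1010.
C2: E(K, 0b0001) = 0b0010.
C3: E(K, 0b0011) = 0b0000.
C4: E(K, 0b1001) = 0b1010.
C5: E(K, 0b1001) = 0b1010.
C6: E(K, 0b0111) = 0b0100.

C1 = 0b1010, C2 = 0b0010, C3 = 0b0000, C4 = 0b1010, C5 = 0b1010, C6 = 0b0100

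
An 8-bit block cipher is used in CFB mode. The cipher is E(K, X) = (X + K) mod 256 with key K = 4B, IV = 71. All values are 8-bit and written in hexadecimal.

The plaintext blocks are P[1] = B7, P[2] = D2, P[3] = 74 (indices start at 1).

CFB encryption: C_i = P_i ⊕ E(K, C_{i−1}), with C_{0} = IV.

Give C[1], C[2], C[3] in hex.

C[1]: E(K, 71) = BC; B7 ⊕ BC = 0B.
C[2]: E(K, 0B) = 56; D2 ⊕ 56 = 84.
C[3]: E(K, 84) = CF; 74 ⊕ CF = BB.

C[1] = 0B, C[2] = 84, C[3] = BB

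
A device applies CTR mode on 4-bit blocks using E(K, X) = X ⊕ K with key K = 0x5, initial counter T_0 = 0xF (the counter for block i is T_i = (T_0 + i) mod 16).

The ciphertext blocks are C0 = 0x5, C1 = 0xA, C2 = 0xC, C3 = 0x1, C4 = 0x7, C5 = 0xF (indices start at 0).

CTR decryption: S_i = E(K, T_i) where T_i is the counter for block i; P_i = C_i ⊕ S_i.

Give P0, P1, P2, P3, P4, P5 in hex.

P0 = 0xF, P1 = 0xF, P2 = 0x8, P3 = 0x6, P4 = 0x1, P5 = 0xE

P0: T = 0xF, S = E(K, T) = 0xA; 0x5 ⊕ 0xA = 0xF.
P1: T = 0x0, S = E(K, T) = 0x5; 0xA ⊕ 0x5 = 0xF.
P2: T = 0x1, S = E(K, T) = 0x4; 0xC ⊕ 0x4 = 0x8.
P3: T = 0x2, S = E(K, T) = 0x7; 0x1 ⊕ 0x7 = 0x6.
P4: T = 0x3, S = E(K, T) = 0x6; 0x7 ⊕ 0x6 = 0x1.
P5: T = 0x4, S = E(K, T) = 0x1; 0xF ⊕ 0x1 = 0xE.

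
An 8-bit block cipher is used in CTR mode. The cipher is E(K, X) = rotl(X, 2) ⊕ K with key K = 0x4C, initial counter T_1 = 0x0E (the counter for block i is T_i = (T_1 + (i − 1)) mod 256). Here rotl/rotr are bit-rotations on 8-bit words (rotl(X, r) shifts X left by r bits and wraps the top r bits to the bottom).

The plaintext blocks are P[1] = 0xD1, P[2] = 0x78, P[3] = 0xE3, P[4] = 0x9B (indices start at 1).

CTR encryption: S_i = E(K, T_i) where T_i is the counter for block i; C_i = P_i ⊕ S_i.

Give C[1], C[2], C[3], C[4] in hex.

C[1] = 0xA5, C[2] = 0x08, C[3] = 0xEF, C[4] = 0x93

C[1]: T = 0x0E, S = E(K, T) = 0x74; 0xD1 ⊕ 0x74 = 0xA5.
C[2]: T = 0x0F, S = E(K, T) = 0x70; 0x78 ⊕ 0x70 = 0x08.
C[3]: T = 0x10, S = E(K, T) = 0x0C; 0xE3 ⊕ 0x0C = 0xEF.
C[4]: T = 0x11, S = E(K, T) = 0x08; 0x9B ⊕ 0x08 = 0x93.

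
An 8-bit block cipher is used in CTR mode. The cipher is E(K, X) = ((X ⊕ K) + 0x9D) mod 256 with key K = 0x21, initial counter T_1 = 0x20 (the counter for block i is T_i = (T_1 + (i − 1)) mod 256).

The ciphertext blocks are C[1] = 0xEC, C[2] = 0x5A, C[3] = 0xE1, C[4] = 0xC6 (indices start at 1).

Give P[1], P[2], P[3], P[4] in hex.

CTR decryption: S_i = E(K, T_i) where T_i is the counter for block i; P_i = C_i ⊕ S_i.
P[1]: T = 0x20, S = E(K, T) = 0x9E; 0xEC ⊕ 0x9E = 0x72.
P[2]: T = 0x21, S = E(K, T) = 0x9D; 0x5A ⊕ 0x9D = 0xC7.
P[3]: T = 0x22, S = E(K, T) = 0xA0; 0xE1 ⊕ 0xA0 = 0x41.
P[4]: T = 0x23, S = E(K, T) = 0x9F; 0xC6 ⊕ 0x9F = 0x59.

P[1] = 0x72, P[2] = 0xC7, P[3] = 0x41, P[4] = 0x59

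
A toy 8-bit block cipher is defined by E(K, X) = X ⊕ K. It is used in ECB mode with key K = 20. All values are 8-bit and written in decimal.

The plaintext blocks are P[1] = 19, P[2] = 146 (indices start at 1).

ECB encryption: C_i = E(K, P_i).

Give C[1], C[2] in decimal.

C[1] = 7, C[2] = 134

C[1]: E(K, 19) = 7.
C[2]: E(K, 146) = 134.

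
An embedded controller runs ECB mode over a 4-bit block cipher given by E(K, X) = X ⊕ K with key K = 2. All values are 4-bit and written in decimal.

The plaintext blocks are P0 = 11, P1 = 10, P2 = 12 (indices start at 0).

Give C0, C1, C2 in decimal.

C0 = 9, C1 = 8, C2 = 14

ECB encryption: C_i = E(K, P_i).
C0: E(K, 11) = 9.
C1: E(K, 10) = 8.
C2: E(K, 12) = 14.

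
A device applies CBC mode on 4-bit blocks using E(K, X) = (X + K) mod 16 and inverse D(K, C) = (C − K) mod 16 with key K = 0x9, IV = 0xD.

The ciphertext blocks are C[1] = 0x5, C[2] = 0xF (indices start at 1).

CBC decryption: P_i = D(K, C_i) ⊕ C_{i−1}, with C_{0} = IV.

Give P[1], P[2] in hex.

P[1] = 0x1, P[2] = 0x3

P[1]: D(K, 0x5) = 0xC; 0xC ⊕ 0xD = 0x1.
P[2]: D(K, 0xF) = 0x6; 0x6 ⊕ 0x5 = 0x3.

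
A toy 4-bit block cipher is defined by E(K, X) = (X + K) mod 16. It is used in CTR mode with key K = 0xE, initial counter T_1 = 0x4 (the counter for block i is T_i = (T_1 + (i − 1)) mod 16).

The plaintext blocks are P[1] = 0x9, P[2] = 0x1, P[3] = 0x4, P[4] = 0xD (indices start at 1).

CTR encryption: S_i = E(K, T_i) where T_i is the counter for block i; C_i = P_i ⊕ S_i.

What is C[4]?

C[1]: T = 0x4, S = E(K, T) = 0x2; 0x9 ⊕ 0x2 = 0xB.
C[2]: T = 0x5, S = E(K, T) = 0x3; 0x1 ⊕ 0x3 = 0x2.
C[3]: T = 0x6, S = E(K, T) = 0x4; 0x4 ⊕ 0x4 = 0x0.
C[4]: T = 0x7, S = E(K, T) = 0x5; 0xD ⊕ 0x5 = 0x8.

C[4] = 0x8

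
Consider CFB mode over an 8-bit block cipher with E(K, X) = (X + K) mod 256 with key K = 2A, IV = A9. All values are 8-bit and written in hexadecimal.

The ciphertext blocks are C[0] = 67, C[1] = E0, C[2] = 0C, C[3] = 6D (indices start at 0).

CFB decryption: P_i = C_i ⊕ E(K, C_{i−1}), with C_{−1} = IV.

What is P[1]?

P[1] = 71

P[1]: E(K, 67) = 91; E0 ⊕ 91 = 71.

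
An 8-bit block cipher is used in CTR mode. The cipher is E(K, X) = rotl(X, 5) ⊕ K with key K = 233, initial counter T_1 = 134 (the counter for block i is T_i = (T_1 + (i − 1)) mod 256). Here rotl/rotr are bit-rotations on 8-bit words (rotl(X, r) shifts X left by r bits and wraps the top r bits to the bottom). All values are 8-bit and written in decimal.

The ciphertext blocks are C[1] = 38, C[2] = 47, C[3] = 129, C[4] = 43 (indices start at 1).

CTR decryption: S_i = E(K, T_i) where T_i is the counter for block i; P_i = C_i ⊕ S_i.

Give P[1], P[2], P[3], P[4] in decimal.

P[1]: T = 134, S = E(K, T) = 57; 38 ⊕ 57 = 31.
P[2]: T = 135, S = E(K, T) = 25; 47 ⊕ 25 = 54.
P[3]: T = 136, S = E(K, T) = 248; 129 ⊕ 248 = 121.
P[4]: T = 137, S = E(K, T) = 216; 43 ⊕ 216 = 243.

P[1] = 31, P[2] = 54, P[3] = 121, P[4] = 243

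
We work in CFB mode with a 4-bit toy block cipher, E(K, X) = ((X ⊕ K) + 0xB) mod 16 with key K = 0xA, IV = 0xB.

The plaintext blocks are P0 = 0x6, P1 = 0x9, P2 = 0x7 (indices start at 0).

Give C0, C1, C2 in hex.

CFB encryption: C_i = P_i ⊕ E(K, C_{i−1}), with C_{−1} = IV.
C0: E(K, 0xB) = 0xC; 0x6 ⊕ 0xC = 0xA.
C1: E(K, 0xA) = 0xB; 0x9 ⊕ 0xB = 0x2.
C2: E(K, 0x2) = 0x3; 0x7 ⊕ 0x3 = 0x4.

C0 = 0xA, C1 = 0x2, C2 = 0x4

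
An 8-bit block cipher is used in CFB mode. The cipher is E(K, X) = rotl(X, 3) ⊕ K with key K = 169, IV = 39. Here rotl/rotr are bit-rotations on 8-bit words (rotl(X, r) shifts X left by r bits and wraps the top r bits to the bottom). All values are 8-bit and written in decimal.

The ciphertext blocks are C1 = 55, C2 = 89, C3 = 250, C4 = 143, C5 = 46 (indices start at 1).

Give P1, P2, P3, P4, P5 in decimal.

P1 = 167, P2 = 73, P3 = 153, P4 = 241, P5 = 251

CFB decryption: P_i = C_i ⊕ E(K, C_{i−1}), with C_{0} = IV.
P1: E(K, 39) = 144; 55 ⊕ 144 = 167.
P2: E(K, 55) = 16; 89 ⊕ 16 = 73.
P3: E(K, 89) = 99; 250 ⊕ 99 = 153.
P4: E(K, 250) = 126; 143 ⊕ 126 = 241.
P5: E(K, 143) = 213; 46 ⊕ 213 = 251.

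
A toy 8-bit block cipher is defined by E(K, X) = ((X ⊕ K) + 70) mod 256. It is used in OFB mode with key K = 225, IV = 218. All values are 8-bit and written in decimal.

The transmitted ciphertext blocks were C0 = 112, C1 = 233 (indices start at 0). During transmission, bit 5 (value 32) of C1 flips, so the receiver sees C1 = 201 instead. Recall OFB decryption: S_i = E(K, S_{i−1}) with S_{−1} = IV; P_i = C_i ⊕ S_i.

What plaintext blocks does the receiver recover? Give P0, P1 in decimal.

P0 = 241, P1 = 111

Only C1 changed, to 201. In OFB, a change in C_i flips the same bit in P_i only; the keystream is unaffected. Decrypting the received ciphertext:
P0: S = E(K, 218) = 129; 112 ⊕ 129 = 241.
P1: S = E(K, 129) = 166; 201 ⊕ 166 = 111.
Blocks that differ from the original plaintext: P1.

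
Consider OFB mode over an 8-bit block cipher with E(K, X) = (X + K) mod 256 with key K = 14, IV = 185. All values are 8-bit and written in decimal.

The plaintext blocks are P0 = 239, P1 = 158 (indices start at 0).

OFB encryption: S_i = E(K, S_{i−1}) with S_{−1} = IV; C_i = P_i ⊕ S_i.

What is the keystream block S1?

C0: S = E(K, 185) = 199; 239 ⊕ 199 = 40.
C1: S = E(K, 199) = 213; 158 ⊕ 213 = 75.
So S1 = 213.

213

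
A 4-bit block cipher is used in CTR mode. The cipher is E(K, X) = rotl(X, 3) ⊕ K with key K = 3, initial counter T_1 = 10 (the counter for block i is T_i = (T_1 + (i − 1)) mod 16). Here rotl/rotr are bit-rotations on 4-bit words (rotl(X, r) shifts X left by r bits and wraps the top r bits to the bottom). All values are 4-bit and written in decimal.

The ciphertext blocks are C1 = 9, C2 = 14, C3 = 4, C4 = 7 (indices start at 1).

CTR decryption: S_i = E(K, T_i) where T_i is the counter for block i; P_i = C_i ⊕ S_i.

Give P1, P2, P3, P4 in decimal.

P1 = 15, P2 = 0, P3 = 1, P4 = 10

P1: T = 10, S = E(K, T) = 6; 9 ⊕ 6 = 15.
P2: T = 11, S = E(K, T) = 14; 14 ⊕ 14 = 0.
P3: T = 12, S = E(K, T) = 5; 4 ⊕ 5 = 1.
P4: T = 13, S = E(K, T) = 13; 7 ⊕ 13 = 10.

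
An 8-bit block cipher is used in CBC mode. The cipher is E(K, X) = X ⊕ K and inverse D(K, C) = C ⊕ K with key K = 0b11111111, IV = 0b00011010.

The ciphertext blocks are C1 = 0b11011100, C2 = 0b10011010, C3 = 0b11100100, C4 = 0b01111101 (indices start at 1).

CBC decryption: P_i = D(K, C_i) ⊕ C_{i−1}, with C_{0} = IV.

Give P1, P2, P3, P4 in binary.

P1: D(K, 0b11011100) = 0b00100011; 0b00100011 ⊕ 0b00011010 = 0b00111001.
P2: D(K, 0b10011010) = 0b01100101; 0b01100101 ⊕ 0b11011100 = 0b10111001.
P3: D(K, 0b11100100) = 0b00011011; 0b00011011 ⊕ 0b10011010 = 0b10000001.
P4: D(K, 0b01111101) = 0b10000010; 0b10000010 ⊕ 0b11100100 = 0b01100110.

P1 = 0b00111001, P2 = 0b10111001, P3 = 0b10000001, P4 = 0b01100110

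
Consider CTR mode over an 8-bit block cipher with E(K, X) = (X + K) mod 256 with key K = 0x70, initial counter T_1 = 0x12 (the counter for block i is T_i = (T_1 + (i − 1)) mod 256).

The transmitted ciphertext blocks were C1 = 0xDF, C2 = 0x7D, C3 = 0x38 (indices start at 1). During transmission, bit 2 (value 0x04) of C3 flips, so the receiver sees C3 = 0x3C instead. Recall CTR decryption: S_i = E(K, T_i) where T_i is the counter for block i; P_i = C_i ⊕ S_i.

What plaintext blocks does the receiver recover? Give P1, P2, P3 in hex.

Only C3 changed, to 0x3C. In CTR, a change in C_i flips the same bit in P_i only; the keystream is unaffected. Decrypting the received ciphertext:
P1: T = 0x12, S = E(K, T) = 0x82; 0xDF ⊕ 0x82 = 0x5D.
P2: T = 0x13, S = E(K, T) = 0x83; 0x7D ⊕ 0x83 = 0xFE.
P3: T = 0x14, S = E(K, T) = 0x84; 0x3C ⊕ 0x84 = 0xB8.
Blocks that differ from the original plaintext: P3.

P1 = 0x5D, P2 = 0xFE, P3 = 0xB8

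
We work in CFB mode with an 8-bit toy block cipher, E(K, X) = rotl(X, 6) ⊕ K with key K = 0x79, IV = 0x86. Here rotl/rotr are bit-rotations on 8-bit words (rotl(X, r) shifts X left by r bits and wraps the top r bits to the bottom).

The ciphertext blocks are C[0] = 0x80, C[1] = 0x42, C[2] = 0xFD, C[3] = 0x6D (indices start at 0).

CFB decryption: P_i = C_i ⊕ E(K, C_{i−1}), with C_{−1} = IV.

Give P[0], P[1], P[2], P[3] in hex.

P[0] = 0x58, P[1] = 0x1B, P[2] = 0x14, P[3] = 0x6B

P[0]: E(K, 0x86) = 0xD8; 0x80 ⊕ 0xD8 = 0x58.
P[1]: E(K, 0x80) = 0x59; 0x42 ⊕ 0x59 = 0x1B.
P[2]: E(K, 0x42) = 0xE9; 0xFD ⊕ 0xE9 = 0x14.
P[3]: E(K, 0xFD) = 0x06; 0x6D ⊕ 0x06 = 0x6B.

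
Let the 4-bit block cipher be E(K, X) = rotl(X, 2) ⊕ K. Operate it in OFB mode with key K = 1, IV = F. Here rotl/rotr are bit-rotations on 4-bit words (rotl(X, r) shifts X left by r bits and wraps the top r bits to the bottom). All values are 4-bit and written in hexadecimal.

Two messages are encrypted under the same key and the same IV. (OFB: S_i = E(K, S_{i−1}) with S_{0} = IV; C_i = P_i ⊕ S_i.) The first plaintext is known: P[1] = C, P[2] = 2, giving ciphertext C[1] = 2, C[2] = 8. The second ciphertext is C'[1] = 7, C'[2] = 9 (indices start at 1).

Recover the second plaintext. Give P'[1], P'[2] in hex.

In OFB with a reused IV, both messages share the same keystream S_i, so C_i ⊕ C'_i = P_i ⊕ P'_i and thus P'_i = P_i ⊕ C_i ⊕ C'_i.
P'[1]: C ⊕ 2 ⊕ 7 = 9.
P'[2]: 2 ⊕ 8 ⊕ 9 = 3.

P'[1] = 9, P'[2] = 3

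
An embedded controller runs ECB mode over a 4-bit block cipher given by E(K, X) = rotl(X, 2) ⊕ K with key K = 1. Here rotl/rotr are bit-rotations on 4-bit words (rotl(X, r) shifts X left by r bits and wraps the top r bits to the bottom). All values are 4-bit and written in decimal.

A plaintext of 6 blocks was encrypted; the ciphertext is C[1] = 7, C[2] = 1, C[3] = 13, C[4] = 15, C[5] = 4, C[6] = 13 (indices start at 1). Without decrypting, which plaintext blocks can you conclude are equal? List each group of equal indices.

P[3] = P[6]

ECB encrypts each block independently with the same key, so equal ciphertext blocks imply equal plaintext blocks.
C[3] = C[6] = 13, so P[3] = P[6].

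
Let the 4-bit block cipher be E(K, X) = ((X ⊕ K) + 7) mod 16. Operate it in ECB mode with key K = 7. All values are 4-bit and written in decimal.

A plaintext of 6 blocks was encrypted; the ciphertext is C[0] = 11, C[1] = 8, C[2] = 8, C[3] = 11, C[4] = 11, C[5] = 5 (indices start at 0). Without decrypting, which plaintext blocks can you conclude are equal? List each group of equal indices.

P[0] = P[3] = P[4]; P[1] = P[2]

ECB encrypts each block independently with the same key, so equal ciphertext blocks imply equal plaintext blocks.
C[0] = C[3] = C[4] = 11, so P[0] = P[3] = P[4].
C[1] = C[2] = 8, so P[1] = P[2].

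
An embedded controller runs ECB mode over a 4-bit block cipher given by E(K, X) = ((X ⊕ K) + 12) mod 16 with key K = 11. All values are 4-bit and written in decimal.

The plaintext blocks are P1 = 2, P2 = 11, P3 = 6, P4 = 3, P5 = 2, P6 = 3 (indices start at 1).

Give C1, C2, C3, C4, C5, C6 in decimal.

ECB encryption: C_i = E(K, P_i).
C1: E(K, 2) = 5.
C2: E(K, 11) = 12.
C3: E(K, 6) = 9.
C4: E(K, 3) = 4.
C5: E(K, 2) = 5.
C6: E(K, 3) = 4.

C1 = 5, C2 = 12, C3 = 9, C4 = 4, C5 = 5, C6 = 4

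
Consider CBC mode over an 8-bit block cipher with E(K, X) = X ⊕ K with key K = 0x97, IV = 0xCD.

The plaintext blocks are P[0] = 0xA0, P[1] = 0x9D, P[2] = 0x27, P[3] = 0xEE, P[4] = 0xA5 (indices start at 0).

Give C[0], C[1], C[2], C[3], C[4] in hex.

CBC encryption: C_i = E(K, P_i ⊕ C_{i−1}), with C_{−1} = IV.
C[0]: P[0] ⊕ 0xCD = 0x6D; E(K, 0x6D) = 0xFA.
C[1]: P[1] ⊕ 0xFA = 0x67; E(K, 0x67) = 0xF0.
C[2]: P[2] ⊕ 0xF0 = 0xD7; E(K, 0xD7) = 0x40.
C[3]: P[3] ⊕ 0x40 = 0xAE; E(K, 0xAE) = 0x39.
C[4]: P[4] ⊕ 0x39 = 0x9C; E(K, 0x9C) = 0x0B.

C[0] = 0xFA, C[1] = 0xF0, C[2] = 0x40, C[3] = 0x39, C[4] = 0x0B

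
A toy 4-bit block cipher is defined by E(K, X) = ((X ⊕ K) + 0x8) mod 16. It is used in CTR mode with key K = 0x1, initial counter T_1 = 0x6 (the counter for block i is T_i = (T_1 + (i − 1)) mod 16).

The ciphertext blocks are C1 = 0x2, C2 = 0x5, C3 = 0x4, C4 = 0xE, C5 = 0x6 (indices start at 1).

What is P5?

P5 = 0x5

CTR decryption: S_i = E(K, T_i) where T_i is the counter for block i; P_i = C_i ⊕ S_i.
P5: T = 0xA, S = E(K, T) = 0x3; 0x6 ⊕ 0x3 = 0x5.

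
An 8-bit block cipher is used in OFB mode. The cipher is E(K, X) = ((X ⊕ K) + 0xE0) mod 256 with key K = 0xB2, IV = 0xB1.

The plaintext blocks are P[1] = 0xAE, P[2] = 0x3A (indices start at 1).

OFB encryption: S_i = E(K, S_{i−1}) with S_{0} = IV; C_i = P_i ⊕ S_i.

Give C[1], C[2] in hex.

C[1]: S = E(K, 0xB1) = 0xE3; 0xAE ⊕ 0xE3 = 0x4D.
C[2]: S = E(K, 0xE3) = 0x31; 0x3A ⊕ 0x31 = 0x0B.

C[1] = 0x4D, C[2] = 0x0B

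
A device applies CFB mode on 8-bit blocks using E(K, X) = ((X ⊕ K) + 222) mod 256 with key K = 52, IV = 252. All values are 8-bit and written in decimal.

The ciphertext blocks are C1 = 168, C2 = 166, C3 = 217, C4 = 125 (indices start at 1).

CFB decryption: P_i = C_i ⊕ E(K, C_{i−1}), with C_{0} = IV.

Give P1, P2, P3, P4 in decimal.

P1 = 14, P2 = 220, P3 = 169, P4 = 182

P1: E(K, 252) = 166; 168 ⊕ 166 = 14.
P2: E(K, 168) = 122; 166 ⊕ 122 = 220.
P3: E(K, 166) = 112; 217 ⊕ 112 = 169.
P4: E(K, 217) = 203; 125 ⊕ 203 = 182.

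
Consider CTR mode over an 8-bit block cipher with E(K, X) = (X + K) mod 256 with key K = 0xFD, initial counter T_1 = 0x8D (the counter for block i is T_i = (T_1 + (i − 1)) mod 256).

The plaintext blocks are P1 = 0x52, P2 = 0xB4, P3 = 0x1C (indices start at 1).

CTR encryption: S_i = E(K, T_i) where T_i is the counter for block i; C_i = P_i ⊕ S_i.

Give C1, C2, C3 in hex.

C1 = 0xD8, C2 = 0x3F, C3 = 0x90

C1: T = 0x8D, S = E(K, T) = 0x8A; 0x52 ⊕ 0x8A = 0xD8.
C2: T = 0x8E, S = E(K, T) = 0x8B; 0xB4 ⊕ 0x8B = 0x3F.
C3: T = 0x8F, S = E(K, T) = 0x8C; 0x1C ⊕ 0x8C = 0x90.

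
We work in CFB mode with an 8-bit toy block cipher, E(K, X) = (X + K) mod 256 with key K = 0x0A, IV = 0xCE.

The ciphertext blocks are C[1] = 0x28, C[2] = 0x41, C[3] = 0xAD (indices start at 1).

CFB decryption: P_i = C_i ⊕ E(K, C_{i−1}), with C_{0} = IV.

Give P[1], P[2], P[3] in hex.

P[1] = 0xF0, P[2] = 0x73, P[3] = 0xE6

P[1]: E(K, 0xCE) = 0xD8; 0x28 ⊕ 0xD8 = 0xF0.
P[2]: E(K, 0x28) = 0x32; 0x41 ⊕ 0x32 = 0x73.
P[3]: E(K, 0x41) = 0x4B; 0xAD ⊕ 0x4B = 0xE6.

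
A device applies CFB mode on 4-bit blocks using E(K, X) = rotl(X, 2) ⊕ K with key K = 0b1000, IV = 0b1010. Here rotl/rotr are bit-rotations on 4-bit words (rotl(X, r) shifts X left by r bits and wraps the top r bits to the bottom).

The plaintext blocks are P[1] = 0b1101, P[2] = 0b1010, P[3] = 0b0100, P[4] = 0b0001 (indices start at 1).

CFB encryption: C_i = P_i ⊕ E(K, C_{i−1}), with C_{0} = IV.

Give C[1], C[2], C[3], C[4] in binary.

C[1]: E(K, 0b1010) = 0b0010; 0b1101 ⊕ 0b0010 = 0b1111.
C[2]: E(K, 0b1111) = 0b0111; 0b1010 ⊕ 0b0111 = 0b1101.
C[3]: E(K, 0b1101) = 0b1111; 0b0100 ⊕ 0b1111 = 0b1011.
C[4]: E(K, 0b1011) = 0b0110; 0b0001 ⊕ 0b0110 = 0b0111.

C[1] = 0b1111, C[2] = 0b1101, C[3] = 0b1011, C[4] = 0b0111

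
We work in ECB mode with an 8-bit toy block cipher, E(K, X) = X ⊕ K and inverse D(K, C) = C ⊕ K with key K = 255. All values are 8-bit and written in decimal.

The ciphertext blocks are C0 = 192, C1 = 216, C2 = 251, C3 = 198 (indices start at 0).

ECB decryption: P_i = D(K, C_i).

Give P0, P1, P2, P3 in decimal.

P0: D(K, 192) = 63.
P1: D(K, 216) = 39.
P2: D(K, 251) = 4.
P3: D(K, 198) = 57.

P0 = 63, P1 = 39, P2 = 4, P3 = 57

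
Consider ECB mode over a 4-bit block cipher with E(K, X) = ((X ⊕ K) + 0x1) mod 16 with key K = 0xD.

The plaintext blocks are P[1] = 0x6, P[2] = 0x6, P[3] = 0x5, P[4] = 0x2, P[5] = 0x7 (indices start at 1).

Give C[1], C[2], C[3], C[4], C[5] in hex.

ECB encryption: C_i = E(K, P_i).
C[1]: E(K, 0x6) = 0xC.
C[2]: E(K, 0x6) = 0xC.
C[3]: E(K, 0x5) = 0x9.
C[4]: E(K, 0x2) = 0x0.
C[5]: E(K, 0x7) = 0xB.

C[1] = 0xC, C[2] = 0xC, C[3] = 0x9, C[4] = 0x0, C[5] = 0xB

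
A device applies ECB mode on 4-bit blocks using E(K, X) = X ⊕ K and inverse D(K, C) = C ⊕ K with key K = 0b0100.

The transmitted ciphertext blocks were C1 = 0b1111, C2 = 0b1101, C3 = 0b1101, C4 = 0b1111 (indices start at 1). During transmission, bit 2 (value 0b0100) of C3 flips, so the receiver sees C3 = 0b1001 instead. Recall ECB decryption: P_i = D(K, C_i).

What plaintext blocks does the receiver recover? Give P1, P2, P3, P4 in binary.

Only C3 changed, to 0b1001. In ECB, a change in C_i affects only P_i. Decrypting the received ciphertext:
P1: D(K, 0b1111) = 0b1011.
P2: D(K, 0b1101) = 0b1001.
P3: D(K, 0b1001) = 0b1101.
P4: D(K, 0b1111) = 0b1011.
Blocks that differ from the original plaintext: P3.

P1 = 0b1011, P2 = 0b1001, P3 = 0b1101, P4 = 0b1011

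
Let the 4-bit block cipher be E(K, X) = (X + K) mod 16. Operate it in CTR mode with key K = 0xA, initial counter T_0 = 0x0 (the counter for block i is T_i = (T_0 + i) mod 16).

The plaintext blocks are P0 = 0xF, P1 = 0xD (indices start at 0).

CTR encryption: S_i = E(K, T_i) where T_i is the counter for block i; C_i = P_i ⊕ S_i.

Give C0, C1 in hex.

C0 = 0x5, C1 = 0x6

C0: T = 0x0, S = E(K, T) = 0xA; 0xF ⊕ 0xA = 0x5.
C1: T = 0x1, S = E(K, T) = 0xB; 0xD ⊕ 0xB = 0x6.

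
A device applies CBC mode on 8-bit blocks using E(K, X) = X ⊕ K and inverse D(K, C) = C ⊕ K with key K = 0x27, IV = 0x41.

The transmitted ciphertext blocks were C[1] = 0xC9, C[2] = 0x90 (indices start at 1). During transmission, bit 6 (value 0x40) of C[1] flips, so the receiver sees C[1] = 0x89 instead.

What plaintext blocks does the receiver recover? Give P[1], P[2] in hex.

P[1] = 0xEF, P[2] = 0x3E

CBC decryption: P_i = D(K, C_i) ⊕ C_{i−1}, with C_{0} = IV.
Only C[1] changed, to 0x89. In CBC, a change in C_i garbles P_i and flips the same bit in P_{i+1}. Decrypting the received ciphertext:
P[1]: D(K, 0x89) = 0xAE; 0xAE ⊕ 0x41 = 0xEF.
P[2]: D(K, 0x90) = 0xB7; 0xB7 ⊕ 0x89 = 0x3E.
Blocks that differ from the original plaintext: P[1], P[2].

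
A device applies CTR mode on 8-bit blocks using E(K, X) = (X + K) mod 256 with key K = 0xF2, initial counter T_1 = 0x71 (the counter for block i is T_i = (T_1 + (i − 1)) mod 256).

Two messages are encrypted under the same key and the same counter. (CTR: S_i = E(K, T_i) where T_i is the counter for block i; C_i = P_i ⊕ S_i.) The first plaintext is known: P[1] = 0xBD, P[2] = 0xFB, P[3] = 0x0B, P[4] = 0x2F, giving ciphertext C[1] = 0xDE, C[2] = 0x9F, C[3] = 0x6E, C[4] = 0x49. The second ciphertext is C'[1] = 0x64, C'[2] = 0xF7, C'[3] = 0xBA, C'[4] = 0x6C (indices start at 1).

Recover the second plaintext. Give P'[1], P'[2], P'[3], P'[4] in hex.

P'[1] = 0x07, P'[2] = 0x93, P'[3] = 0xDF, P'[4] = 0x0A

In CTR with a reused counter, both messages share the same keystream S_i, so C_i ⊕ C'_i = P_i ⊕ P'_i and thus P'_i = P_i ⊕ C_i ⊕ C'_i.
P'[1]: 0xBD ⊕ 0xDE ⊕ 0x64 = 0x07.
P'[2]: 0xFB ⊕ 0x9F ⊕ 0xF7 = 0x93.
P'[3]: 0x0B ⊕ 0x6E ⊕ 0xBA = 0xDF.
P'[4]: 0x2F ⊕ 0x49 ⊕ 0x6C = 0x0A.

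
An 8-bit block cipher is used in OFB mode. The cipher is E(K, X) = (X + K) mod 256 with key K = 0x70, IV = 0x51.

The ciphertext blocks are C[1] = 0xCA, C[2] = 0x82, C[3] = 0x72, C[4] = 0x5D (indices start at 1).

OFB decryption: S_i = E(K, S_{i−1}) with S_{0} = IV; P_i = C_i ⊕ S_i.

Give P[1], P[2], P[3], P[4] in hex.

P[1] = 0x0B, P[2] = 0xB3, P[3] = 0xD3, P[4] = 0x4C

P[1]: S = E(K, 0x51) = 0xC1; 0xCA ⊕ 0xC1 = 0x0B.
P[2]: S = E(K, 0xC1) = 0x31; 0x82 ⊕ 0x31 = 0xB3.
P[3]: S = E(K, 0x31) = 0xA1; 0x72 ⊕ 0xA1 = 0xD3.
P[4]: S = E(K, 0xA1) = 0x11; 0x5D ⊕ 0x11 = 0x4C.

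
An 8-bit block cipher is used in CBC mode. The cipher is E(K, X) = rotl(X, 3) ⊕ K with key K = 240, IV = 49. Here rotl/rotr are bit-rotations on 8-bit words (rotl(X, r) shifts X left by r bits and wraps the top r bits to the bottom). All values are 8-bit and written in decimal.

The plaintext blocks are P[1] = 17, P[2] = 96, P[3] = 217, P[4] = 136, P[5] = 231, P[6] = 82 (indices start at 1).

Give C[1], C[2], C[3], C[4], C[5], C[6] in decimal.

C[1] = 241, C[2] = 124, C[3] = 221, C[4] = 90, C[5] = 29, C[6] = 138

CBC encryption: C_i = E(K, P_i ⊕ C_{i−1}), with C_{0} = IV.
C[1]: P[1] ⊕ 49 = 32; E(K, 32) = 241.
C[2]: P[2] ⊕ 241 = 145; E(K, 145) = 124.
C[3]: P[3] ⊕ 124 = 165; E(K, 165) = 221.
C[4]: P[4] ⊕ 221 = 85; E(K, 85) = 90.
C[5]: P[5] ⊕ 90 = 189; E(K, 189) = 29.
C[6]: P[6] ⊕ 29 = 79; E(K, 79) = 138.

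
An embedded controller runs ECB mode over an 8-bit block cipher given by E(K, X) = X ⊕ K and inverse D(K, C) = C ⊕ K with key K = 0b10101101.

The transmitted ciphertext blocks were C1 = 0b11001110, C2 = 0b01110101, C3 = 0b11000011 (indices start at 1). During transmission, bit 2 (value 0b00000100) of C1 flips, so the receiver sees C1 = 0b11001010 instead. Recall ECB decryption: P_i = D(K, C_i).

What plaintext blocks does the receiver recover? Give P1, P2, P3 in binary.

Only C1 changed, to 0b11001010. In ECB, a change in C_i affects only P_i. Decrypting the received ciphertext:
P1: D(K, 0b11001010) = 0b01100111.
P2: D(K, 0b01110101) = 0b11011000.
P3: D(K, 0b11000011) = 0b01101110.
Blocks that differ from the original plaintext: P1.

P1 = 0b01100111, P2 = 0b11011000, P3 = 0b01101110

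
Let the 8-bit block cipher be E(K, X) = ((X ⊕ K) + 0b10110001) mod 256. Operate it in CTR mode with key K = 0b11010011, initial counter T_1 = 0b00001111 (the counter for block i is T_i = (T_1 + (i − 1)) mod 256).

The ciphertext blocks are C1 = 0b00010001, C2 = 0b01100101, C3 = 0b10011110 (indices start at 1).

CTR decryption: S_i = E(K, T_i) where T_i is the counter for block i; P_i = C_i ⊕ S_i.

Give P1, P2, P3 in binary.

P1: T = 0b00001111, S = E(K, T) = 0b10001101; 0b00010001 ⊕ 0b10001101 = 0b10011100.
P2: T = 0b00010000, S = E(K, T) = 0b01110100; 0b01100101 ⊕ 0b01110100 = 0b00010001.
P3: T = 0b00010001, S = E(K, T) = 0b01110011; 0b10011110 ⊕ 0b01110011 = 0b11101101.

P1 = 0b10011100, P2 = 0b00010001, P3 = 0b11101101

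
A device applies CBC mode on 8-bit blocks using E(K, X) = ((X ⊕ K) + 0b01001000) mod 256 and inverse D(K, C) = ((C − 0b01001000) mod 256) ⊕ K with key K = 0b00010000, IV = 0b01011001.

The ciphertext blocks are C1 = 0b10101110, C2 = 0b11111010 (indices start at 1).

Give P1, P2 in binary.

CBC decryption: P_i = D(K, C_i) ⊕ C_{i−1}, with C_{0} = IV.
P1: D(K, 0b10101110) = 0b01110110; 0b01110110 ⊕ 0b01011001 = 0b00101111.
P2: D(K, 0b11111010) = 0b10100010; 0b10100010 ⊕ 0b10101110 = 0b00001100.

P1 = 0b00101111, P2 = 0b00001100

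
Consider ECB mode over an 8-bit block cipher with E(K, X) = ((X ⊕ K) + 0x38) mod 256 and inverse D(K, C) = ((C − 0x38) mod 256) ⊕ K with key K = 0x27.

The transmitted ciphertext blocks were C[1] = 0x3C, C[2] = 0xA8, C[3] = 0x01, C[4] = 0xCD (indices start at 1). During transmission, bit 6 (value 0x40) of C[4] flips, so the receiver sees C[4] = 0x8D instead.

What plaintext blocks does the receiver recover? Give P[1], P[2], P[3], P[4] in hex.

P[1] = 0x23, P[2] = 0x57, P[3] = 0xEE, P[4] = 0x72

ECB decryption: P_i = D(K, C_i).
Only C[4] changed, to 0x8D. In ECB, a change in C_i affects only P_i. Decrypting the received ciphertext:
P[1]: D(K, 0x3C) = 0x23.
P[2]: D(K, 0xA8) = 0x57.
P[3]: D(K, 0x01) = 0xEE.
P[4]: D(K, 0x8D) = 0x72.
Blocks that differ from the original plaintext: P[4].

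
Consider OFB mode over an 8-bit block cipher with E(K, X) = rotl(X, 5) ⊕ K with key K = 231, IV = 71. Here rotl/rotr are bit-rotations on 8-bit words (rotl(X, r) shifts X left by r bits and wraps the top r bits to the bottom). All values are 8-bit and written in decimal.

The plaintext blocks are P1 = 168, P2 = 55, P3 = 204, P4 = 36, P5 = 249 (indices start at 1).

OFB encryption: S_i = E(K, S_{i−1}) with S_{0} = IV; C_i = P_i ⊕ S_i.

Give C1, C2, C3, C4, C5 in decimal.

C1 = 167, C2 = 49, C3 = 235, C4 = 39, C5 = 126

C1: S = E(K, 71) = 15; 168 ⊕ 15 = 167.
C2: S = E(K, 15) = 6; 55 ⊕ 6 = 49.
C3: S = E(K, 6) = 39; 204 ⊕ 39 = 235.
C4: S = E(K, 39) = 3; 36 ⊕ 3 = 39.
C5: S = E(K, 3) = 135; 249 ⊕ 135 = 126.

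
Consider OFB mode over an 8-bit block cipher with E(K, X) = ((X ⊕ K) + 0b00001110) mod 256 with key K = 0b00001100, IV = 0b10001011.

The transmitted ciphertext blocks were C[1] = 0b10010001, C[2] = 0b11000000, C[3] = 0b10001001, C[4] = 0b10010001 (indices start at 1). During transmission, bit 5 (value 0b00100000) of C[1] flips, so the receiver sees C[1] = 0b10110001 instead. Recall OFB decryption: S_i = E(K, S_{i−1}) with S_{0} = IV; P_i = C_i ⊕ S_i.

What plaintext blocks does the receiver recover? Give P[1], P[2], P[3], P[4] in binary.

Only C[1] changed, to 0b10110001. In OFB, a change in C_i flips the same bit in P_i only; the keystream is unaffected. Decrypting the received ciphertext:
P[1]: S = E(K, 0b10001011) = 0b10010101; 0b10110001 ⊕ 0b10010101 = 0b00100100.
P[2]: S = E(K, 0b10010101) = 0b10100111; 0b11000000 ⊕ 0b10100111 = 0b01100111.
P[3]: S = E(K, 0b10100111) = 0b10111001; 0b10001001 ⊕ 0b10111001 = 0b00110000.
P[4]: S = E(K, 0b10111001) = 0b11000011; 0b10010001 ⊕ 0b11000011 = 0b01010010.
Blocks that differ from the original plaintext: P[1].

P[1] = 0b00100100, P[2] = 0b01100111, P[3] = 0b00110000, P[4] = 0b01010010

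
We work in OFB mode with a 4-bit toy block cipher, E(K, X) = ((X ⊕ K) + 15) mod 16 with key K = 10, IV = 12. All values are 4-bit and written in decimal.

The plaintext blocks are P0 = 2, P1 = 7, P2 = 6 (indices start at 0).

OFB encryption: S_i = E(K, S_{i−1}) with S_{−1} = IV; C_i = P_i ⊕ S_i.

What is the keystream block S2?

C0: S = E(K, 12) = 5; 2 ⊕ 5 = 7.
C1: S = E(K, 5) = 14; 7 ⊕ 14 = 9.
C2: S = E(K, 14) = 3; 6 ⊕ 3 = 5.
So S2 = 3.

3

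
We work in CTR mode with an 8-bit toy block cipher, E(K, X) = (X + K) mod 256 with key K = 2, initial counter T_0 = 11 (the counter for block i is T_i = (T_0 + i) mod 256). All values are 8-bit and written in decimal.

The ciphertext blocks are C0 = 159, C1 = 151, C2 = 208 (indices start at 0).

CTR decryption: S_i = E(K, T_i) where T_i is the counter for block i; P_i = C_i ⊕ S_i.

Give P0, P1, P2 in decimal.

P0: T = 11, S = E(K, T) = 13; 159 ⊕ 13 = 146.
P1: T = 12, S = E(K, T) = 14; 151 ⊕ 14 = 153.
P2: T = 13, S = E(K, T) = 15; 208 ⊕ 15 = 223.

P0 = 146, P1 = 153, P2 = 223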